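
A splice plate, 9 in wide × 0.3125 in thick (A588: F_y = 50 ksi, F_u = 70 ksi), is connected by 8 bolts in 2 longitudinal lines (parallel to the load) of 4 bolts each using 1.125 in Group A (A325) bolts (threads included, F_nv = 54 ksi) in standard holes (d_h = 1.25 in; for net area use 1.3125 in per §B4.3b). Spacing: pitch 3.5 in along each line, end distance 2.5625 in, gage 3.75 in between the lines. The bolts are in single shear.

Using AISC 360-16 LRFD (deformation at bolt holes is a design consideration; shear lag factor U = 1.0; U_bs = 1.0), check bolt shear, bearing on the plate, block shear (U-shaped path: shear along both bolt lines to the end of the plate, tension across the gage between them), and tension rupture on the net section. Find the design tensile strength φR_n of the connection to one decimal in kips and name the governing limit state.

104.6 kips (net-section rupture governs)

Bolt shear: A_b = π(1.125)²/4 = 0.99402 in². φR_n = 0.75 × 54 × 0.99402 × 8 × 1 = 322.1 kips.
Bearing (0.3125 in plate, F_u = 70 ksi): end bolts L_c = 2.5625 − 1.25/2 = 1.9375, R_n = min(1.2×1.9375×0.3125×70, 2.4×1.125×0.3125×70) = 50.859 kips/bolt; interior L_c = 3.5 − 1.25 = 2.25, R_n = 59.063 kips/bolt. φR_n = 0.75 × (2×50.859 + 6×59.063) = 342.1 kips.
Block shear: shear path 2×[2.5625+3×3.5] = 2×13.0625 in, A_gv = 8.1641, A_nv = 2×(13.0625 − 3.5×1.3125)×0.3125 = 5.293 in²; tension across gage: (3.75 − 1×1.3125)×0.3125 = 0.76172 in². R_n = min(0.6×70×5.293, 0.6×50×8.1641) + 1.0×70×0.76172 = min(222.31, 244.92) + 53.32 = 275.63 kips. φR_n = 0.75 × 275.63 = 206.7 kips.
Tension rupture (net): A_n = (9 − 2×1.3125)×0.3125 = 1.9922 in² (U = 1.0, A_e = A_n). φR_n = 0.75 × 70 × 1.9922 = 104.6 kips.
Governing: min(322.1, 342.1, 206.7, 104.6) = 104.6 kips → net-section rupture.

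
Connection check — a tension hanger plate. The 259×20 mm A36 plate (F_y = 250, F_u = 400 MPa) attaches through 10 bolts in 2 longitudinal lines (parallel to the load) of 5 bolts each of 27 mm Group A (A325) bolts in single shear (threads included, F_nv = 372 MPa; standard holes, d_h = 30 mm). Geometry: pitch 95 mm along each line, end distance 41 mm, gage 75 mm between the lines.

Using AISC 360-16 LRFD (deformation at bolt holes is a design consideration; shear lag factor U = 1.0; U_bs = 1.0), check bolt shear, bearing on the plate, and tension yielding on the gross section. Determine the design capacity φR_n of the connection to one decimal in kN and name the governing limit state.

1165.5 kN (gross-section yield governs)

Bolt shear: A_b = π(27)²/4 = 572.56 mm². φR_n = 0.75 × 372 × 572.56 × 10 × 1 = 1597.4 kN.
Bearing (20 mm plate, F_u = 400 MPa): end bolts L_c = 41 − 30/2 = 26, R_n = min(1.2×26×20×400, 2.4×27×20×400) = 249.6 kN/bolt; interior L_c = 95 − 30 = 65, R_n = 518.4 kN/bolt. φR_n = 0.75 × (2×249.6 + 8×518.4) = 3484.8 kN.
Tension yield (gross): A_g = 259×20 = 5180 mm². φR_n = 0.90 × 250 × 5180 = 1165.5 kN.
Governing: min(1597.4, 3484.8, 1165.5) = 1165.5 kN → gross-section yield.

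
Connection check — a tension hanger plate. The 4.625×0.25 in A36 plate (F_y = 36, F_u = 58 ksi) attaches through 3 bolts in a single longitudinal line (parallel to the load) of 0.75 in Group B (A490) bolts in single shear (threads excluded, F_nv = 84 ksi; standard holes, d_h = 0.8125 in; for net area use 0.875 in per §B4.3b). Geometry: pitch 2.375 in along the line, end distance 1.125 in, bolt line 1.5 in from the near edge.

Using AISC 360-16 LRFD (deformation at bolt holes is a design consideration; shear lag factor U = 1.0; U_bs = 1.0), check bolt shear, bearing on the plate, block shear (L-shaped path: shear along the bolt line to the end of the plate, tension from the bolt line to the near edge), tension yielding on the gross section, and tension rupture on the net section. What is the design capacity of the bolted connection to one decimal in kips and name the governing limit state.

35.3 kips (block shear governs)

Bolt shear: A_b = π(0.75)²/4 = 0.44179 in². φR_n = 0.75 × 84 × 0.44179 × 3 × 1 = 83.5 kips.
Bearing (0.25 in plate, F_u = 58 ksi): end bolts L_c = 1.125 − 0.8125/2 = 0.71875, R_n = min(1.2×0.71875×0.25×58, 2.4×0.75×0.25×58) = 12.506 kips/bolt; interior L_c = 2.375 − 0.8125 = 1.5625, R_n = 26.1 kips/bolt. φR_n = 0.75 × (1×12.506 + 2×26.1) = 48.5 kips.
Block shear: shear path 1×[1.125+2×2.375] = 1×5.875 in, A_gv = 1.4688, A_nv = 1×(5.875 − 2.5×0.875)×0.25 = 0.92188 in²; tension to near edge: (1.5 − 0.5×0.875)×0.25 = 0.26563 in². R_n = min(0.6×58×0.92188, 0.6×36×1.4688) + 1.0×58×0.26563 = min(32.081, 31.726) + 15.407 = 47.133 kips. φR_n = 0.75 × 47.133 = 35.3 kips.
Tension yield (gross): A_g = 4.625×0.25 = 1.1563 in². φR_n = 0.90 × 36 × 1.1563 = 37.5 kips.
Tension rupture (net): A_n = (4.625 − 1×0.875)×0.25 = 0.9375 in² (U = 1.0, A_e = A_n). φR_n = 0.75 × 58 × 0.9375 = 40.8 kips.
Governing: min(83.5, 48.5, 35.3, 37.5, 40.8) = 35.3 kips → block shear.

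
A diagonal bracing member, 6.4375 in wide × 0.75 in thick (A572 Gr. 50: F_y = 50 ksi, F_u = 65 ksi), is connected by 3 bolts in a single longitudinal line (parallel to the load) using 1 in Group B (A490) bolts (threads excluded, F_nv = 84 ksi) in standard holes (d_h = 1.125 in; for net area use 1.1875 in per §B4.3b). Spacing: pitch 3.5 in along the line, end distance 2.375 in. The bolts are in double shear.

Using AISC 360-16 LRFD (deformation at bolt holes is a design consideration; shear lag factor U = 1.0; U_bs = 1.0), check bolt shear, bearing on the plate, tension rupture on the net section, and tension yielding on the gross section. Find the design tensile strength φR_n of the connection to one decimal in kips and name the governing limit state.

Bolt shear: A_b = π(1)²/4 = 0.7854 in². φR_n = 0.75 × 84 × 0.7854 × 3 × 2 = 296.9 kips.
Bearing (0.75 in plate, F_u = 65 ksi): end bolts L_c = 2.375 − 1.125/2 = 1.8125, R_n = min(1.2×1.8125×0.75×65, 2.4×1×0.75×65) = 106.03 kips/bolt; interior L_c = 3.5 − 1.125 = 2.375, R_n = 117 kips/bolt. φR_n = 0.75 × (1×106.03 + 2×117) = 255.0 kips.
Tension rupture (net): A_n = (6.4375 − 1×1.1875)×0.75 = 3.9375 in² (U = 1.0, A_e = A_n). φR_n = 0.75 × 65 × 3.9375 = 192.0 kips.
Tension yield (gross): A_g = 6.4375×0.75 = 4.8281 in². φR_n = 0.90 × 50 × 4.8281 = 217.3 kips.
Governing: min(296.9, 255.0, 192.0, 217.3) = 192.0 kips → net-section rupture.

192.0 kips (net-section rupture governs)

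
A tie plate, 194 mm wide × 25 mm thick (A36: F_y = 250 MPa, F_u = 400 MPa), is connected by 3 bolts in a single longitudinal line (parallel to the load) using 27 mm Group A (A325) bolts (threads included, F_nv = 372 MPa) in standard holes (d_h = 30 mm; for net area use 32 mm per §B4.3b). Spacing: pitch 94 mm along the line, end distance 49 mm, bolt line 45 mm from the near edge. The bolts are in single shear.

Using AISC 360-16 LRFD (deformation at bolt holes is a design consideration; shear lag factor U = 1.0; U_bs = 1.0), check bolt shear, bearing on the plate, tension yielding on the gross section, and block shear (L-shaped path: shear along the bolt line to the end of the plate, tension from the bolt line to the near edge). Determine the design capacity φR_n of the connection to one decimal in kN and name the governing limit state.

479.2 kN (bolt shear governs)

Bolt shear: A_b = π(27)²/4 = 572.56 mm². φR_n = 0.75 × 372 × 572.56 × 3 × 1 = 479.2 kN.
Bearing (25 mm plate, F_u = 400 MPa): end bolts L_c = 49 − 30/2 = 34, R_n = min(1.2×34×25×400, 2.4×27×25×400) = 408 kN/bolt; interior L_c = 94 − 30 = 64, R_n = 648 kN/bolt. φR_n = 0.75 × (1×408 + 2×648) = 1278.0 kN.
Tension yield (gross): A_g = 194×25 = 4850 mm². φR_n = 0.90 × 250 × 4850 = 1091.3 kN.
Block shear: shear path 1×[49+2×94] = 1×237 mm, A_gv = 5925, A_nv = 1×(237 − 2.5×32)×25 = 3925 mm²; tension to near edge: (45 − 0.5×32)×25 = 725 mm². R_n = min(0.6×400×3925, 0.6×250×5925) + 1.0×400×725 = min(942, 888.75) + 290 = 1178.8 kN. φR_n = 0.75 × 1178.8 = 884.1 kN.
Governing: min(479.2, 1278.0, 1091.3, 884.1) = 479.2 kN → bolt shear.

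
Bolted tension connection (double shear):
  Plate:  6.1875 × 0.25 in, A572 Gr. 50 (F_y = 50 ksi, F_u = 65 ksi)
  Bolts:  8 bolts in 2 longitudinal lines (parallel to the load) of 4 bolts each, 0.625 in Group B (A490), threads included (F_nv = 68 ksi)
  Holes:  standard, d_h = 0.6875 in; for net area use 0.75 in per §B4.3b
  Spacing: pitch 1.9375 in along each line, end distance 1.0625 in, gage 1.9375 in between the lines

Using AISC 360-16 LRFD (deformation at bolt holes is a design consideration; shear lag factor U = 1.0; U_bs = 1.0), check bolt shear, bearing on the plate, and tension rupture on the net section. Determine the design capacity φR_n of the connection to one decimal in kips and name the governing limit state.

57.1 kips (net-section rupture governs)

Bolt shear: A_b = π(0.625)²/4 = 0.3068 in². φR_n = 0.75 × 68 × 0.3068 × 8 × 2 = 250.3 kips.
Bearing (0.25 in plate, F_u = 65 ksi): end bolts L_c = 1.0625 − 0.6875/2 = 0.71875, R_n = min(1.2×0.71875×0.25×65, 2.4×0.625×0.25×65) = 14.016 kips/bolt; interior L_c = 1.9375 − 0.6875 = 1.25, R_n = 24.375 kips/bolt. φR_n = 0.75 × (2×14.016 + 6×24.375) = 130.7 kips.
Tension rupture (net): A_n = (6.1875 − 2×0.75)×0.25 = 1.1719 in² (U = 1.0, A_e = A_n). φR_n = 0.75 × 65 × 1.1719 = 57.1 kips.
Governing: min(250.3, 130.7, 57.1) = 57.1 kips → net-section rupture.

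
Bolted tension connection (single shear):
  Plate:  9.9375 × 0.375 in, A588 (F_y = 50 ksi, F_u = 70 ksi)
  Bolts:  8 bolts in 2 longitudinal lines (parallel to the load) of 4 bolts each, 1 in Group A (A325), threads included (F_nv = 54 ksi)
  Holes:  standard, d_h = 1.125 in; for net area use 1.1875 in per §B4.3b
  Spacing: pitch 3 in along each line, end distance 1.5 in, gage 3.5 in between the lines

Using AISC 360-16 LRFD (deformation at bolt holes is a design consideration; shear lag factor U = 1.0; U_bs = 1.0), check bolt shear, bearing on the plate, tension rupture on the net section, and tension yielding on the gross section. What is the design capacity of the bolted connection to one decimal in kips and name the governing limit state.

148.9 kips (net-section rupture governs)

Bolt shear: A_b = π(1)²/4 = 0.7854 in². φR_n = 0.75 × 54 × 0.7854 × 8 × 1 = 254.5 kips.
Bearing (0.375 in plate, F_u = 70 ksi): end bolts L_c = 1.5 − 1.125/2 = 0.9375, R_n = min(1.2×0.9375×0.375×70, 2.4×1×0.375×70) = 29.531 kips/bolt; interior L_c = 3 − 1.125 = 1.875, R_n = 59.063 kips/bolt. φR_n = 0.75 × (2×29.531 + 6×59.063) = 310.1 kips.
Tension rupture (net): A_n = (9.9375 − 2×1.1875)×0.375 = 2.8359 in² (U = 1.0, A_e = A_n). φR_n = 0.75 × 70 × 2.8359 = 148.9 kips.
Tension yield (gross): A_g = 9.9375×0.375 = 3.7266 in². φR_n = 0.90 × 50 × 3.7266 = 167.7 kips.
Governing: min(254.5, 310.1, 148.9, 167.7) = 148.9 kips → net-section rupture.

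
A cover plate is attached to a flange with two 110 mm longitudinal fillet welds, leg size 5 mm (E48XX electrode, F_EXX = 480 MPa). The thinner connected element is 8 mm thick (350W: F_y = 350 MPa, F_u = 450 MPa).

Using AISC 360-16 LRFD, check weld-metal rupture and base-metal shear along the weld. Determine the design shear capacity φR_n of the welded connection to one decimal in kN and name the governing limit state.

168.0 kN (weld metal governs)

Weld metal: throat = 0.707×5 = 3.535 mm, L = 2×110 = 220 mm. φR_n = 0.75 × 0.6 × 480 × 3.535 × 220 = 168.0 kN.
Base metal shear (8 mm plate): yield φR_n = 1.0×0.6×350×8×220 = 369.6 kN; rupture φR_n = 0.75×0.6×450×8×220 = 356.4 kN; take 356.4 kN (rupture).
Governing: min(168.0, 356.4) = 168.0 kN → weld metal.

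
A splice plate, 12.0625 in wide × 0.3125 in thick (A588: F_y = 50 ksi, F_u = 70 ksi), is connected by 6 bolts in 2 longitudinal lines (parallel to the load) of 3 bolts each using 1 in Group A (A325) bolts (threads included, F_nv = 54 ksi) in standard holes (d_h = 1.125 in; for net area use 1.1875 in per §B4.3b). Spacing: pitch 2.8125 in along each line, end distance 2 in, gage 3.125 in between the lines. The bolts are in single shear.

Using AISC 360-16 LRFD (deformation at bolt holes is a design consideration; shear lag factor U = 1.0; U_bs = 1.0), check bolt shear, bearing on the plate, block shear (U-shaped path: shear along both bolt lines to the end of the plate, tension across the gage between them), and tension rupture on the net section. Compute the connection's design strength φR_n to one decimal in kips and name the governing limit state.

Bolt shear: A_b = π(1)²/4 = 0.7854 in². φR_n = 0.75 × 54 × 0.7854 × 6 × 1 = 190.9 kips.
Bearing (0.3125 in plate, F_u = 70 ksi): end bolts L_c = 2 − 1.125/2 = 1.4375, R_n = min(1.2×1.4375×0.3125×70, 2.4×1×0.3125×70) = 37.734 kips/bolt; interior L_c = 2.8125 − 1.125 = 1.6875, R_n = 44.297 kips/bolt. φR_n = 0.75 × (2×37.734 + 4×44.297) = 189.5 kips.
Block shear: shear path 2×[2+2×2.8125] = 2×7.625 in, A_gv = 4.7656, A_nv = 2×(7.625 − 2.5×1.1875)×0.3125 = 2.9102 in²; tension across gage: (3.125 − 1×1.1875)×0.3125 = 0.60547 in². R_n = min(0.6×70×2.9102, 0.6×50×4.7656) + 1.0×70×0.60547 = min(122.23, 142.97) + 42.383 = 164.61 kips. φR_n = 0.75 × 164.61 = 123.5 kips.
Tension rupture (net): A_n = (12.0625 − 2×1.1875)×0.3125 = 3.0273 in² (U = 1.0, A_e = A_n). φR_n = 0.75 × 70 × 3.0273 = 158.9 kips.
Governing: min(190.9, 189.5, 123.5, 158.9) = 123.5 kips → block shear.

123.5 kips (block shear governs)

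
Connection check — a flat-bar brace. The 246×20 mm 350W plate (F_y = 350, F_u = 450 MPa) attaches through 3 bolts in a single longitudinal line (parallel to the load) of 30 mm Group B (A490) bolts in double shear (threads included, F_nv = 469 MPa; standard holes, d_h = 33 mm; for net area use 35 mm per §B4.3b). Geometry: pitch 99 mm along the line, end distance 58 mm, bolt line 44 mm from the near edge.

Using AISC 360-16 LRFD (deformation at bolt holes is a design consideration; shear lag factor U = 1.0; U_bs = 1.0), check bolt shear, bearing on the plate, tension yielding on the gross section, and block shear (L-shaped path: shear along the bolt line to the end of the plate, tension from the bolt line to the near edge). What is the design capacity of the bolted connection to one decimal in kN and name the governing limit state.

861.3 kN (block shear governs)

Bolt shear: A_b = π(30)²/4 = 706.86 mm². φR_n = 0.75 × 469 × 706.86 × 3 × 2 = 1491.8 kN.
Bearing (20 mm plate, F_u = 450 MPa): end bolts L_c = 58 − 33/2 = 41.5, R_n = min(1.2×41.5×20×450, 2.4×30×20×450) = 448.2 kN/bolt; interior L_c = 99 − 33 = 66, R_n = 648 kN/bolt. φR_n = 0.75 × (1×448.2 + 2×648) = 1308.2 kN.
Tension yield (gross): A_g = 246×20 = 4920 mm². φR_n = 0.90 × 350 × 4920 = 1549.8 kN.
Block shear: shear path 1×[58+2×99] = 1×256 mm, A_gv = 5120, A_nv = 1×(256 − 2.5×35)×20 = 3370 mm²; tension to near edge: (44 − 0.5×35)×20 = 530 mm². R_n = min(0.6×450×3370, 0.6×350×5120) + 1.0×450×530 = min(909.9, 1075.2) + 238.5 = 1148.4 kN. φR_n = 0.75 × 1148.4 = 861.3 kN.
Governing: min(1491.8, 1308.2, 1549.8, 861.3) = 861.3 kN → block shear.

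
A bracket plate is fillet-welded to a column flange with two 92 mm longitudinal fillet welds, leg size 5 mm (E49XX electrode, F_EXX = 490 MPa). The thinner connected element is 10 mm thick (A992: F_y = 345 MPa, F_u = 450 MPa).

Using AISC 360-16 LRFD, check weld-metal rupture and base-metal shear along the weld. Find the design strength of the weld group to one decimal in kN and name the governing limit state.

143.4 kN (weld metal governs)

Weld metal: throat = 0.707×5 = 3.535 mm, L = 2×92 = 184 mm. φR_n = 0.75 × 0.6 × 490 × 3.535 × 184 = 143.4 kN.
Base metal shear (10 mm plate): yield φR_n = 1.0×0.6×345×10×184 = 380.9 kN; rupture φR_n = 0.75×0.6×450×10×184 = 372.6 kN; take 372.6 kN (rupture).
Governing: min(143.4, 372.6) = 143.4 kN → weld metal.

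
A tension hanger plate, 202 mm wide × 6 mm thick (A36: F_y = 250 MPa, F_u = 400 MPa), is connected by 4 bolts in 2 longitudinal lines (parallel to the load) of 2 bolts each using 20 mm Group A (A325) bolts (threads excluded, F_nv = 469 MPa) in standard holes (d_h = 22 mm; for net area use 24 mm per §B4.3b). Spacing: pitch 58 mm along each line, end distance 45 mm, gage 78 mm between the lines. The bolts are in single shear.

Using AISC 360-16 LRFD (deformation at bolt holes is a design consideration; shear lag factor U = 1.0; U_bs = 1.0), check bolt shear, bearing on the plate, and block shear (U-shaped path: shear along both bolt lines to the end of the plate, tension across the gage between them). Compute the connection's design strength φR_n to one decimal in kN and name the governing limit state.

236.3 kN (block shear governs)

Bolt shear: A_b = π(20)²/4 = 314.16 mm². φR_n = 0.75 × 469 × 314.16 × 4 × 1 = 442.0 kN.
Bearing (6 mm plate, F_u = 400 MPa): end bolts L_c = 45 − 22/2 = 34, R_n = min(1.2×34×6×400, 2.4×20×6×400) = 97.92 kN/bolt; interior L_c = 58 − 22 = 36, R_n = 103.68 kN/bolt. φR_n = 0.75 × (2×97.92 + 2×103.68) = 302.4 kN.
Block shear: shear path 2×[45+1×58] = 2×103 mm, A_gv = 1236, A_nv = 2×(103 − 1.5×24)×6 = 804 mm²; tension across gage: (78 − 1×24)×6 = 324 mm². R_n = min(0.6×400×804, 0.6×250×1236) + 1.0×400×324 = min(192.96, 185.4) + 129.6 = 315 kN. φR_n = 0.75 × 315 = 236.3 kN.
Governing: min(442.0, 302.4, 236.3) = 236.3 kN → block shear.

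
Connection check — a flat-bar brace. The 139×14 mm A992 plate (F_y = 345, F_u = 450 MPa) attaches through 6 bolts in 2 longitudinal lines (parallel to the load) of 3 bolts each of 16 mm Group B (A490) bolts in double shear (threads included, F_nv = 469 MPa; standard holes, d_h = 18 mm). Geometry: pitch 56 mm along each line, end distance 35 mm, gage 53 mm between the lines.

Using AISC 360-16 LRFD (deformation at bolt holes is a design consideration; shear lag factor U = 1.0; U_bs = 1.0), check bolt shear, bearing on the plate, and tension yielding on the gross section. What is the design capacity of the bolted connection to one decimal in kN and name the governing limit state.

Bolt shear: A_b = π(16)²/4 = 201.06 mm². φR_n = 0.75 × 469 × 201.06 × 6 × 2 = 848.7 kN.
Bearing (14 mm plate, F_u = 450 MPa): end bolts L_c = 35 − 18/2 = 26, R_n = min(1.2×26×14×450, 2.4×16×14×450) = 196.56 kN/bolt; interior L_c = 56 − 18 = 38, R_n = 241.92 kN/bolt. φR_n = 0.75 × (2×196.56 + 4×241.92) = 1020.6 kN.
Tension yield (gross): A_g = 139×14 = 1946 mm². φR_n = 0.90 × 345 × 1946 = 604.2 kN.
Governing: min(848.7, 1020.6, 604.2) = 604.2 kN → gross-section yield.

604.2 kN (gross-section yield governs)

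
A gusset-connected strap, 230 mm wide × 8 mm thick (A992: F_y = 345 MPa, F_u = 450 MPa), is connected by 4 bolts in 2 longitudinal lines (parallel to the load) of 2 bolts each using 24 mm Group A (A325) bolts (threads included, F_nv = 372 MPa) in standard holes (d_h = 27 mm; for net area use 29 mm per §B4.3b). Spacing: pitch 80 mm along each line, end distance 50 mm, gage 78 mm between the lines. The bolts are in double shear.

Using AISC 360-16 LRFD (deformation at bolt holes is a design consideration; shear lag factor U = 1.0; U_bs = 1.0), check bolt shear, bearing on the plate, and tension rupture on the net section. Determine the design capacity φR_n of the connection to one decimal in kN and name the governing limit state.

Bolt shear: A_b = π(24)²/4 = 452.39 mm². φR_n = 0.75 × 372 × 452.39 × 4 × 2 = 1009.7 kN.
Bearing (8 mm plate, F_u = 450 MPa): end bolts L_c = 50 − 27/2 = 36.5, R_n = min(1.2×36.5×8×450, 2.4×24×8×450) = 157.68 kN/bolt; interior L_c = 80 − 27 = 53, R_n = 207.36 kN/bolt. φR_n = 0.75 × (2×157.68 + 2×207.36) = 547.6 kN.
Tension rupture (net): A_n = (230 − 2×29)×8 = 1376 mm² (U = 1.0, A_e = A_n). φR_n = 0.75 × 450 × 1376 = 464.4 kN.
Governing: min(1009.7, 547.6, 464.4) = 464.4 kN → net-section rupture.

464.4 kN (net-section rupture governs)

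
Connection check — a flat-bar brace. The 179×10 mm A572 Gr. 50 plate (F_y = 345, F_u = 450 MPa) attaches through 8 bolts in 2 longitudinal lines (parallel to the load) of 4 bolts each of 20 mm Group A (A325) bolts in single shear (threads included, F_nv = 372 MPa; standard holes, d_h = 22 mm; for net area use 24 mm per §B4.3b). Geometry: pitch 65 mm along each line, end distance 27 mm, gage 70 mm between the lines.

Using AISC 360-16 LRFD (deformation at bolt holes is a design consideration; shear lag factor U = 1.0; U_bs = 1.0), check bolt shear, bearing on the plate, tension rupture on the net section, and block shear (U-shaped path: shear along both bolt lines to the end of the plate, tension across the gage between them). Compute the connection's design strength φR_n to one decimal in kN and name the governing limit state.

442.1 kN (net-section rupture governs)

Bolt shear: A_b = π(20)²/4 = 314.16 mm². φR_n = 0.75 × 372 × 314.16 × 8 × 1 = 701.2 kN.
Bearing (10 mm plate, F_u = 450 MPa): end bolts L_c = 27 − 22/2 = 16, R_n = min(1.2×16×10×450, 2.4×20×10×450) = 86.4 kN/bolt; interior L_c = 65 − 22 = 43, R_n = 216 kN/bolt. φR_n = 0.75 × (2×86.4 + 6×216) = 1101.6 kN.
Tension rupture (net): A_n = (179 − 2×24)×10 = 1310 mm² (U = 1.0, A_e = A_n). φR_n = 0.75 × 450 × 1310 = 442.1 kN.
Block shear: shear path 2×[27+3×65] = 2×222 mm, A_gv = 4440, A_nv = 2×(222 − 3.5×24)×10 = 2760 mm²; tension across gage: (70 − 1×24)×10 = 460 mm². R_n = min(0.6×450×2760, 0.6×345×4440) + 1.0×450×460 = min(745.2, 919.08) + 207 = 952.2 kN. φR_n = 0.75 × 952.2 = 714.2 kN.
Governing: min(701.2, 1101.6, 442.1, 714.2) = 442.1 kN → net-section rupture.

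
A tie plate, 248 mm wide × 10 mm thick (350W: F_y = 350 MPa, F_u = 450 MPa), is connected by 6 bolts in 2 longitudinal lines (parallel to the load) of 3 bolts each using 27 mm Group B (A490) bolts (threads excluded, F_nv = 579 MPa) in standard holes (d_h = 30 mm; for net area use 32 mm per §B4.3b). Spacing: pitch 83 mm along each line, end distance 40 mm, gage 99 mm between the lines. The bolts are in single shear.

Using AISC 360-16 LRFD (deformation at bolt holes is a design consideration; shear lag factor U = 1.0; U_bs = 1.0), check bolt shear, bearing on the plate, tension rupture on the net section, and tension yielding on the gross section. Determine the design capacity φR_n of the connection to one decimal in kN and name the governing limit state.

621.0 kN (net-section rupture governs)

Bolt shear: A_b = π(27)²/4 = 572.56 mm². φR_n = 0.75 × 579 × 572.56 × 6 × 1 = 1491.8 kN.
Bearing (10 mm plate, F_u = 450 MPa): end bolts L_c = 40 − 30/2 = 25, R_n = min(1.2×25×10×450, 2.4×27×10×450) = 135 kN/bolt; interior L_c = 83 − 30 = 53, R_n = 286.2 kN/bolt. φR_n = 0.75 × (2×135 + 4×286.2) = 1061.1 kN.
Tension rupture (net): A_n = (248 − 2×32)×10 = 1840 mm² (U = 1.0, A_e = A_n). φR_n = 0.75 × 450 × 1840 = 621.0 kN.
Tension yield (gross): A_g = 248×10 = 2480 mm². φR_n = 0.90 × 350 × 2480 = 781.2 kN.
Governing: min(1491.8, 1061.1, 621.0, 781.2) = 621.0 kN → net-section rupture.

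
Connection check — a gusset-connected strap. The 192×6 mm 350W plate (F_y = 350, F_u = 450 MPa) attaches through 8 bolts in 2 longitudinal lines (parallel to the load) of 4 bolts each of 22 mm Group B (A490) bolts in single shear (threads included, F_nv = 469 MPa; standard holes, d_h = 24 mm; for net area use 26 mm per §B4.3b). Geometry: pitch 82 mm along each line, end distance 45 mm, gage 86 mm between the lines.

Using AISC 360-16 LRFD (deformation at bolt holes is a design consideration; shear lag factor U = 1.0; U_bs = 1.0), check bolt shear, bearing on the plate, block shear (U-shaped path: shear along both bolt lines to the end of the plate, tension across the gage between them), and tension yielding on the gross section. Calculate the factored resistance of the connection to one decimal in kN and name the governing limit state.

362.9 kN (gross-section yield governs)

Bolt shear: A_b = π(22)²/4 = 380.13 mm². φR_n = 0.75 × 469 × 380.13 × 8 × 1 = 1069.7 kN.
Bearing (6 mm plate, F_u = 450 MPa): end bolts L_c = 45 − 24/2 = 33, R_n = min(1.2×33×6×450, 2.4×22×6×450) = 106.92 kN/bolt; interior L_c = 82 − 24 = 58, R_n = 142.56 kN/bolt. φR_n = 0.75 × (2×106.92 + 6×142.56) = 801.9 kN.
Block shear: shear path 2×[45+3×82] = 2×291 mm, A_gv = 3492, A_nv = 2×(291 − 3.5×26)×6 = 2400 mm²; tension across gage: (86 − 1×26)×6 = 360 mm². R_n = min(0.6×450×2400, 0.6×350×3492) + 1.0×450×360 = min(648, 733.32) + 162 = 810 kN. φR_n = 0.75 × 810 = 607.5 kN.
Tension yield (gross): A_g = 192×6 = 1152 mm². φR_n = 0.90 × 350 × 1152 = 362.9 kN.
Governing: min(1069.7, 801.9, 607.5, 362.9) = 362.9 kN → gross-section yield.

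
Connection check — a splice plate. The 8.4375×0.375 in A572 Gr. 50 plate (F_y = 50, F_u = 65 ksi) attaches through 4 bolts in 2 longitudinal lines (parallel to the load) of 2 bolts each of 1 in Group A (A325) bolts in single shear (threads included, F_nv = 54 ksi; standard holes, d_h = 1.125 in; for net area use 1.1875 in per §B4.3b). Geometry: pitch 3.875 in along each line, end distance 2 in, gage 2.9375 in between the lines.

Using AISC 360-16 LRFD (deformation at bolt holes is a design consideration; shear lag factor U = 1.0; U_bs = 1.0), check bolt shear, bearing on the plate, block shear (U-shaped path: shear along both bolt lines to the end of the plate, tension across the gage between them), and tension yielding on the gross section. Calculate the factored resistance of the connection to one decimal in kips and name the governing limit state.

121.8 kips (block shear governs)

Bolt shear: A_b = π(1)²/4 = 0.7854 in². φR_n = 0.75 × 54 × 0.7854 × 4 × 1 = 127.2 kips.
Bearing (0.375 in plate, F_u = 65 ksi): end bolts L_c = 2 − 1.125/2 = 1.4375, R_n = min(1.2×1.4375×0.375×65, 2.4×1×0.375×65) = 42.047 kips/bolt; interior L_c = 3.875 − 1.125 = 2.75, R_n = 58.5 kips/bolt. φR_n = 0.75 × (2×42.047 + 2×58.5) = 150.8 kips.
Block shear: shear path 2×[2+1×3.875] = 2×5.875 in, A_gv = 4.4063, A_nv = 2×(5.875 − 1.5×1.1875)×0.375 = 3.0703 in²; tension across gage: (2.9375 − 1×1.1875)×0.375 = 0.65625 in². R_n = min(0.6×65×3.0703, 0.6×50×4.4063) + 1.0×65×0.65625 = min(119.74, 132.19) + 42.656 = 162.4 kips. φR_n = 0.75 × 162.4 = 121.8 kips.
Tension yield (gross): A_g = 8.4375×0.375 = 3.1641 in². φR_n = 0.90 × 50 × 3.1641 = 142.4 kips.
Governing: min(127.2, 150.8, 121.8, 142.4) = 121.8 kips → block shear.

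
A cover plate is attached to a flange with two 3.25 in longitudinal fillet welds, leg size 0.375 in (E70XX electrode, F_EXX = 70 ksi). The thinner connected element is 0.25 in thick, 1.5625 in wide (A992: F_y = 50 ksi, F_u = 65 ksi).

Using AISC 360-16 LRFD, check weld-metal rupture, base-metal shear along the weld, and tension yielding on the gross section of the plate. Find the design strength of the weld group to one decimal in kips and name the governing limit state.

Weld metal: throat = 0.707×0.375 = 0.26513 in, L = 2×3.25 = 6.5 in. φR_n = 0.75 × 0.6 × 70 × 0.26513 × 6.5 = 54.3 kips.
Base metal shear (0.25 in plate): yield φR_n = 1.0×0.6×50×0.25×6.5 = 48.8 kips; rupture φR_n = 0.75×0.6×65×0.25×6.5 = 47.5 kips; take 47.5 kips (rupture).
Tension yield (gross): A_g = 1.5625×0.25 = 0.39063 in². φR_n = 0.90 × 50 × 0.39063 = 17.6 kips.
Governing: min(54.3, 47.5, 17.6) = 17.6 kips → gross-section yield.

17.6 kips (gross-section yield governs)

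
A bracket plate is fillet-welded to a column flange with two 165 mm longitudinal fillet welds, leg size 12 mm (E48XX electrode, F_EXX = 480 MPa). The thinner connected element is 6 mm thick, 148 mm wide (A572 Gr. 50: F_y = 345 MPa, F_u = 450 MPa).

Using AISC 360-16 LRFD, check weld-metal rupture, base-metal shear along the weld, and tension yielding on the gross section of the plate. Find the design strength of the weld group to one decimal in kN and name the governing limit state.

Weld metal: throat = 0.707×12 = 8.484 mm, L = 2×165 = 330 mm. φR_n = 0.75 × 0.6 × 480 × 8.484 × 330 = 604.7 kN.
Base metal shear (6 mm plate): yield φR_n = 1.0×0.6×345×6×330 = 409.9 kN; rupture φR_n = 0.75×0.6×450×6×330 = 401.0 kN; take 401.0 kN (rupture).
Tension yield (gross): A_g = 148×6 = 888 mm². φR_n = 0.90 × 345 × 888 = 275.7 kN.
Governing: min(604.7, 401.0, 275.7) = 275.7 kN → gross-section yield.

275.7 kN (gross-section yield governs)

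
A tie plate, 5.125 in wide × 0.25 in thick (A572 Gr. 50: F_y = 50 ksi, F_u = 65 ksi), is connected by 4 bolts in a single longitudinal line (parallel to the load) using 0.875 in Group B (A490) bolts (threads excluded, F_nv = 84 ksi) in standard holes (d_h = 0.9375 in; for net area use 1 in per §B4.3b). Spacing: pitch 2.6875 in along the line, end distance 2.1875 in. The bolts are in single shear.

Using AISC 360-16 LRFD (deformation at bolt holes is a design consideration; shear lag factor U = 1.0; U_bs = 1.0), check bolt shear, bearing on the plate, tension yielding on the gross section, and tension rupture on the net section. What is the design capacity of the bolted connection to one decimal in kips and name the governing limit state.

Bolt shear: A_b = π(0.875)²/4 = 0.60132 in². φR_n = 0.75 × 84 × 0.60132 × 4 × 1 = 151.5 kips.
Bearing (0.25 in plate, F_u = 65 ksi): end bolts L_c = 2.1875 − 0.9375/2 = 1.71875, R_n = min(1.2×1.71875×0.25×65, 2.4×0.875×0.25×65) = 33.516 kips/bolt; interior L_c = 2.6875 − 0.9375 = 1.75, R_n = 34.125 kips/bolt. φR_n = 0.75 × (1×33.516 + 3×34.125) = 101.9 kips.
Tension yield (gross): A_g = 5.125×0.25 = 1.2813 in². φR_n = 0.90 × 50 × 1.2813 = 57.7 kips.
Tension rupture (net): A_n = (5.125 − 1×1)×0.25 = 1.0313 in² (U = 1.0, A_e = A_n). φR_n = 0.75 × 65 × 1.0313 = 50.3 kips.
Governing: min(151.5, 101.9, 57.7, 50.3) = 50.3 kips → net-section rupture.

50.3 kips (net-section rupture governs)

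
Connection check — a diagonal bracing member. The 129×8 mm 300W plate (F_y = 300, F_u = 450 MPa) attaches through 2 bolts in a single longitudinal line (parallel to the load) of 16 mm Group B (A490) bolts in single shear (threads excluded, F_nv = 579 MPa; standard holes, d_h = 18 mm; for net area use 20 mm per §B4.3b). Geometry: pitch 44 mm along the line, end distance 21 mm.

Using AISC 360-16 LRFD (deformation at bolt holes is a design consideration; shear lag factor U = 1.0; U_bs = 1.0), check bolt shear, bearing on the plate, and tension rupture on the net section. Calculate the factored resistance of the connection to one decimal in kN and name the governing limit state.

123.1 kN (bearing governs)

Bolt shear: A_b = π(16)²/4 = 201.06 mm². φR_n = 0.75 × 579 × 201.06 × 2 × 1 = 174.6 kN.
Bearing (8 mm plate, F_u = 450 MPa): end bolts L_c = 21 − 18/2 = 12, R_n = min(1.2×12×8×450, 2.4×16×8×450) = 51.84 kN/bolt; interior L_c = 44 − 18 = 26, R_n = 112.32 kN/bolt. φR_n = 0.75 × (1×51.84 + 1×112.32) = 123.1 kN.
Tension rupture (net): A_n = (129 − 1×20)×8 = 872 mm² (U = 1.0, A_e = A_n). φR_n = 0.75 × 450 × 872 = 294.3 kN.
Governing: min(174.6, 123.1, 294.3) = 123.1 kN → bearing.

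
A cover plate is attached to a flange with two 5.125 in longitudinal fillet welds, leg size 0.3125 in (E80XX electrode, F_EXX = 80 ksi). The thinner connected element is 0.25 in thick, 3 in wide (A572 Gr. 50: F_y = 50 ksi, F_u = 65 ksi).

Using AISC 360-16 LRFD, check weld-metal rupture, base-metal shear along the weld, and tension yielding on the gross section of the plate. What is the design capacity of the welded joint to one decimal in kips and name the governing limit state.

Weld metal: throat = 0.707×0.3125 = 0.22094 in, L = 2×5.125 = 10.25 in. φR_n = 0.75 × 0.6 × 80 × 0.22094 × 10.25 = 81.5 kips.
Base metal shear (0.25 in plate): yield φR_n = 1.0×0.6×50×0.25×10.25 = 76.9 kips; rupture φR_n = 0.75×0.6×65×0.25×10.25 = 75.0 kips; take 75.0 kips (rupture).
Tension yield (gross): A_g = 3×0.25 = 0.75 in². φR_n = 0.90 × 50 × 0.75 = 33.8 kips.
Governing: min(81.5, 75.0, 33.8) = 33.8 kips → gross-section yield.

33.8 kips (gross-section yield governs)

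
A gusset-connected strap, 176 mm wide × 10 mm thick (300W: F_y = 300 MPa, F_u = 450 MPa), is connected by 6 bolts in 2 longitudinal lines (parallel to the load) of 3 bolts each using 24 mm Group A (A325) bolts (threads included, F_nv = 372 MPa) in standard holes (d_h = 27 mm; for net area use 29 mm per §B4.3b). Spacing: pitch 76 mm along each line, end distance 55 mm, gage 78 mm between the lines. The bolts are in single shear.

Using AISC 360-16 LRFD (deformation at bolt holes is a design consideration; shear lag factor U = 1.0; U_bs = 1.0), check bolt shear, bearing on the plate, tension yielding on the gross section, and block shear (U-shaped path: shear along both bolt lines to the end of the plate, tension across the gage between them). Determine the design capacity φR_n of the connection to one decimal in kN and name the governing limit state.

475.2 kN (gross-section yield governs)

Bolt shear: A_b = π(24)²/4 = 452.39 mm². φR_n = 0.75 × 372 × 452.39 × 6 × 1 = 757.3 kN.
Bearing (10 mm plate, F_u = 450 MPa): end bolts L_c = 55 − 27/2 = 41.5, R_n = min(1.2×41.5×10×450, 2.4×24×10×450) = 224.1 kN/bolt; interior L_c = 76 − 27 = 49, R_n = 259.2 kN/bolt. φR_n = 0.75 × (2×224.1 + 4×259.2) = 1113.8 kN.
Tension yield (gross): A_g = 176×10 = 1760 mm². φR_n = 0.90 × 300 × 1760 = 475.2 kN.
Block shear: shear path 2×[55+2×76] = 2×207 mm, A_gv = 4140, A_nv = 2×(207 − 2.5×29)×10 = 2690 mm²; tension across gage: (78 − 1×29)×10 = 490 mm². R_n = min(0.6×450×2690, 0.6×300×4140) + 1.0×450×490 = min(726.3, 745.2) + 220.5 = 946.8 kN. φR_n = 0.75 × 946.8 = 710.1 kN.
Governing: min(757.3, 1113.8, 475.2, 710.1) = 475.2 kN → gross-section yield.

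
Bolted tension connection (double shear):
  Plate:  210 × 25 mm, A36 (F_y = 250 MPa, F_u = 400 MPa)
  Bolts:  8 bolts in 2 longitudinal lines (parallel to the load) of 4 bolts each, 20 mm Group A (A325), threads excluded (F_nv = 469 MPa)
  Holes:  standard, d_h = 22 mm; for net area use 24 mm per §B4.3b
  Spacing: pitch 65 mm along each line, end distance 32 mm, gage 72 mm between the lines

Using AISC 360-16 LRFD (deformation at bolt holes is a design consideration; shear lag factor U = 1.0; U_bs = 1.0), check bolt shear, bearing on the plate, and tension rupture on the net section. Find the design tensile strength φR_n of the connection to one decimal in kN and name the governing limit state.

1215.0 kN (net-section rupture governs)

Bolt shear: A_b = π(20)²/4 = 314.16 mm². φR_n = 0.75 × 469 × 314.16 × 8 × 2 = 1768.1 kN.
Bearing (25 mm plate, F_u = 400 MPa): end bolts L_c = 32 − 22/2 = 21, R_n = min(1.2×21×25×400, 2.4×20×25×400) = 252 kN/bolt; interior L_c = 65 − 22 = 43, R_n = 480 kN/bolt. φR_n = 0.75 × (2×252 + 6×480) = 2538.0 kN.
Tension rupture (net): A_n = (210 − 2×24)×25 = 4050 mm² (U = 1.0, A_e = A_n). φR_n = 0.75 × 400 × 4050 = 1215.0 kN.
Governing: min(1768.1, 2538.0, 1215.0) = 1215.0 kN → net-section rupture.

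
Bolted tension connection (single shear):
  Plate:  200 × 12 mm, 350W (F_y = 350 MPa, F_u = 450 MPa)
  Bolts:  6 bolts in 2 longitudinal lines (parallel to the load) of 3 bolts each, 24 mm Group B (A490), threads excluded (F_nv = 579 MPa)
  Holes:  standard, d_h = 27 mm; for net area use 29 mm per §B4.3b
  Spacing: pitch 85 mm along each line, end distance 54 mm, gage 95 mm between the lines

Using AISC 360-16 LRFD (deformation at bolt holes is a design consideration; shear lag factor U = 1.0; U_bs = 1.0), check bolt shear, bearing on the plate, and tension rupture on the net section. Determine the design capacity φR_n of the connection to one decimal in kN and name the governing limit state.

575.1 kN (net-section rupture governs)

Bolt shear: A_b = π(24)²/4 = 452.39 mm². φR_n = 0.75 × 579 × 452.39 × 6 × 1 = 1178.7 kN.
Bearing (12 mm plate, F_u = 450 MPa): end bolts L_c = 54 − 27/2 = 40.5, R_n = min(1.2×40.5×12×450, 2.4×24×12×450) = 262.44 kN/bolt; interior L_c = 85 − 27 = 58, R_n = 311.04 kN/bolt. φR_n = 0.75 × (2×262.44 + 4×311.04) = 1326.8 kN.
Tension rupture (net): A_n = (200 − 2×29)×12 = 1704 mm² (U = 1.0, A_e = A_n). φR_n = 0.75 × 450 × 1704 = 575.1 kN.
Governing: min(1178.7, 1326.8, 575.1) = 575.1 kN → net-section rupture.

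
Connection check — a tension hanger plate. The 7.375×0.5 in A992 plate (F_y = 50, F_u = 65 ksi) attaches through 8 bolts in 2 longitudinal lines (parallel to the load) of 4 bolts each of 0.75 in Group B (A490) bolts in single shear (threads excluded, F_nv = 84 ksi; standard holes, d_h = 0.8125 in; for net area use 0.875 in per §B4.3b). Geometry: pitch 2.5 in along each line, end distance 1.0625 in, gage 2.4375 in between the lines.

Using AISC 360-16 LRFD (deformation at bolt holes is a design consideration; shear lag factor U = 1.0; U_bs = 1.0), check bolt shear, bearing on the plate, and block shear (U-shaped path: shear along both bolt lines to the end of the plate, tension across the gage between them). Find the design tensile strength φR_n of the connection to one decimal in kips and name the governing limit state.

Bolt shear: A_b = π(0.75)²/4 = 0.44179 in². φR_n = 0.75 × 84 × 0.44179 × 8 × 1 = 222.7 kips.
Bearing (0.5 in plate, F_u = 65 ksi): end bolts L_c = 1.0625 − 0.8125/2 = 0.65625, R_n = min(1.2×0.65625×0.5×65, 2.4×0.75×0.5×65) = 25.594 kips/bolt; interior L_c = 2.5 − 0.8125 = 1.6875, R_n = 58.5 kips/bolt. φR_n = 0.75 × (2×25.594 + 6×58.5) = 301.6 kips.
Block shear: shear path 2×[1.0625+3×2.5] = 2×8.5625 in, A_gv = 8.5625, A_nv = 2×(8.5625 − 3.5×0.875)×0.5 = 5.5 in²; tension across gage: (2.4375 − 1×0.875)×0.5 = 0.78125 in². R_n = min(0.6×65×5.5, 0.6×50×8.5625) + 1.0×65×0.78125 = min(214.5, 256.88) + 50.781 = 265.28 kips. φR_n = 0.75 × 265.28 = 199.0 kips.
Governing: min(222.7, 301.6, 199.0) = 199.0 kips → block shear.

199.0 kips (block shear governs)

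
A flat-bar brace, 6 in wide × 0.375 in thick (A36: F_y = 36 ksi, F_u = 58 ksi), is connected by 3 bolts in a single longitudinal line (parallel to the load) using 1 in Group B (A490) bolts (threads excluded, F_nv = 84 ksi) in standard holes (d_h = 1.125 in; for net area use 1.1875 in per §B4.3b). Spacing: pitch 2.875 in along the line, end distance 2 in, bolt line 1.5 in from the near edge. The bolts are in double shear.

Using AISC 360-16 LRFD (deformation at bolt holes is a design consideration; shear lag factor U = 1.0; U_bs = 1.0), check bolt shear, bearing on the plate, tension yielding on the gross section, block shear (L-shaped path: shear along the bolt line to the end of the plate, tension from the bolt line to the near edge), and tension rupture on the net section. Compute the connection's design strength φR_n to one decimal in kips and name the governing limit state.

Bolt shear: A_b = π(1)²/4 = 0.7854 in². φR_n = 0.75 × 84 × 0.7854 × 3 × 2 = 296.9 kips.
Bearing (0.375 in plate, F_u = 58 ksi): end bolts L_c = 2 − 1.125/2 = 1.4375, R_n = min(1.2×1.4375×0.375×58, 2.4×1×0.375×58) = 37.519 kips/bolt; interior L_c = 2.875 − 1.125 = 1.75, R_n = 45.675 kips/bolt. φR_n = 0.75 × (1×37.519 + 2×45.675) = 96.7 kips.
Tension yield (gross): A_g = 6×0.375 = 2.25 in². φR_n = 0.90 × 36 × 2.25 = 72.9 kips.
Block shear: shear path 1×[2+2×2.875] = 1×7.75 in, A_gv = 2.9063, A_nv = 1×(7.75 − 2.5×1.1875)×0.375 = 1.793 in²; tension to near edge: (1.5 − 0.5×1.1875)×0.375 = 0.33984 in². R_n = min(0.6×58×1.793, 0.6×36×2.9063) + 1.0×58×0.33984 = min(62.396, 62.776) + 19.711 = 82.107 kips. φR_n = 0.75 × 82.107 = 61.6 kips.
Tension rupture (net): A_n = (6 − 1×1.1875)×0.375 = 1.8047 in² (U = 1.0, A_e = A_n). φR_n = 0.75 × 58 × 1.8047 = 78.5 kips.
Governing: min(296.9, 96.7, 72.9, 61.6, 78.5) = 61.6 kips → block shear.

61.6 kips (block shear governs)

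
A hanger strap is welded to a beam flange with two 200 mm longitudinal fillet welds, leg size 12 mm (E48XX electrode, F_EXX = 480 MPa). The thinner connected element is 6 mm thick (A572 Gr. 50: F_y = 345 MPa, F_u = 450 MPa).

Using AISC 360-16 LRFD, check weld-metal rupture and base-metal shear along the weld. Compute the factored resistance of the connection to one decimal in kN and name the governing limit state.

486.0 kN (base-metal shear governs)

Weld metal: throat = 0.707×12 = 8.484 mm, L = 2×200 = 400 mm. φR_n = 0.75 × 0.6 × 480 × 8.484 × 400 = 733.0 kN.
Base metal shear (6 mm plate): yield φR_n = 1.0×0.6×345×6×400 = 496.8 kN; rupture φR_n = 0.75×0.6×450×6×400 = 486.0 kN; take 486.0 kN (rupture).
Governing: min(733.0, 486.0) = 486.0 kN → base-metal shear.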